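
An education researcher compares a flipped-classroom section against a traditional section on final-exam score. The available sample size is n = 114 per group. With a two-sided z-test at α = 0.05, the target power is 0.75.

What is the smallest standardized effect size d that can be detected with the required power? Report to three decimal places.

d ≈ 0.349

Required noncentrality: δ = z_{0.025} + z_{0.25} = 1.960 + 0.674 = 2.634.
(The second rejection-region term Φ(−δ − z_{α/2}) is negligible and dropped.)
δ = d·√(n/2) ⇒ d = δ/√(n/2) = 2.634/√(114/2) = 0.3489.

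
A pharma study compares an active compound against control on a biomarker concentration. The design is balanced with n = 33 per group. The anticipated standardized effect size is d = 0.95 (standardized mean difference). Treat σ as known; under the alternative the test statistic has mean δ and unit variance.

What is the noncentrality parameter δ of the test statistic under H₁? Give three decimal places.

δ ≈ 3.859

δ = d·√(n/2) = 0.95 × √(33/2) = 3.8589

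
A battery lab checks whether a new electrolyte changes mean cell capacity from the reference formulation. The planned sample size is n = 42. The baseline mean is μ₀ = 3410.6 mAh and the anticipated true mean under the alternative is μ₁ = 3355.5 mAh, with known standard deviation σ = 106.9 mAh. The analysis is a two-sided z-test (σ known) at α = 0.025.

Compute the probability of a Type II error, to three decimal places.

β ≈ 0.136

Standardized effect: d = |μ₁ − μ₀| / σ = |3355.5 − 3410.6| / 106.9 = 0.5154
Noncentrality parameter: λ = d·√n = 0.5154 × √42 = 3.3404
Critical value for a two-sided test at α = 0.025: z_{α/2} = 2.241.
Power = Φ(λ − 2.241) + Φ(−λ − 2.241) = Φ(1.099) + Φ(-5.582) = 0.8641 + 0.0000 = 0.8641.
Type II error: β = 1 − power = 1 − 0.8641 = 0.1359.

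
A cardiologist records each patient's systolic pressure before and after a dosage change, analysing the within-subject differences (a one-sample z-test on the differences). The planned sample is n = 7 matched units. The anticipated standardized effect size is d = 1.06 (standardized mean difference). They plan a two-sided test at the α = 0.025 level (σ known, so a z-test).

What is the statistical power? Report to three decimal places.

Power ≈ 0.713

Noncentrality parameter: δ = d·√n = 1.06 × √7 = 2.8045
Critical value for a two-sided test at α = 0.025: z_{α/2} = 2.241.
Power = Φ(δ − 2.241) + Φ(−δ − 2.241) = Φ(0.563) + Φ(-5.046) = 0.7133 + 0.0000 = 0.7133.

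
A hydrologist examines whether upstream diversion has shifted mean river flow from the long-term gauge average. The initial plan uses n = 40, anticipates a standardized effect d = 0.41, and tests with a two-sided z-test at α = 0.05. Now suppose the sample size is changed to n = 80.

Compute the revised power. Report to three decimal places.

With n = 80: δ = d·√n = 0.41 × √80 = 3.6672. Critical value z_{0.025} = 1.960.
Revised power = Φ(δ − 1.960) + Φ(−δ − 1.960) = Φ(1.707) + Φ(-5.627) = 0.9561 + 0.0000 = 0.9561.

Power ≈ 0.956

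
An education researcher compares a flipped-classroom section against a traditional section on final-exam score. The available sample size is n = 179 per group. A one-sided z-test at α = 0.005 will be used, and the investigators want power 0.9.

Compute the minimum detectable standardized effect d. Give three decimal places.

Required noncentrality: δ = z_{0.005} + z_{0.10} = 2.576 + 1.282 = 3.857.
δ = d·√(n/2) ⇒ d = δ/√(n/2) = 3.857/√(179/2) = 0.4077.

d ≈ 0.408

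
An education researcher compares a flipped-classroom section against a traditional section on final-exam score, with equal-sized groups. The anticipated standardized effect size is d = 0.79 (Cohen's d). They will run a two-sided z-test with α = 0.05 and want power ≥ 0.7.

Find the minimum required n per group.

n = 20 per group

For power 0.7 need Φ(δ − z_{0.025}) = 0.7, so δ = z_{0.025} + z_{0.30} = 1.960 + 0.524 = 2.484.
(Ignoring the negligible lower-tail rejection probability gives the usual closed-form inversion.)
δ = d·√(n/2) ⇒ n = 2(δ/d)² = 2 × (2.484 / 0.79)² = 19.78.
Round up to the next whole unit.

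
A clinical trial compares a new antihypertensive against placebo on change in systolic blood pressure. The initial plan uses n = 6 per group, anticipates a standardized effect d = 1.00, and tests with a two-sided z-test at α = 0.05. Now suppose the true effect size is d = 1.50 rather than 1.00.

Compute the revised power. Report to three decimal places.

With d = 1.50: δ = d·√(n/2) = 1.50 × √(6/2) = 2.5981. Critical value z_{0.025} = 1.960.
Revised power = Φ(δ − 1.960) + Φ(−δ − 1.960) = Φ(0.638) + Φ(-4.558) = 0.7383 + 0.0000 = 0.7383.

Power ≈ 0.738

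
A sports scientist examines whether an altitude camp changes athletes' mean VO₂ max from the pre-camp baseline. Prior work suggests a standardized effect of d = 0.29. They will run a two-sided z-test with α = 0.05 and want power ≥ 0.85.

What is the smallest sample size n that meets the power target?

Set Φ(δ − 1.960) = 0.85; then δ − 1.960 = Φ⁻¹(0.85) = 1.036, giving δ = 2.996.
(For δ > 0 the lower-tail rejection region contributes negligibly to power, so the one-term inversion is standard.)
δ = d·√n ⇒ n = (δ/d)² = (2.996 / 0.29)² = 106.76.
Round up to the next whole unit.

n = 107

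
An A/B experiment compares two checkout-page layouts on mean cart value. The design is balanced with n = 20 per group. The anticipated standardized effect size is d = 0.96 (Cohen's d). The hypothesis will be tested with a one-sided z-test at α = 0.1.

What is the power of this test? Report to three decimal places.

Noncentrality parameter: δ = d·√(n/2) = 0.96 × √(20/2) = 3.0358
One-sided α = 0.1 → critical value z_{0.1} = 1.282.
Power = P(Z > 1.282 − δ) = Φ(1.754) = 0.9603.

Power ≈ 0.960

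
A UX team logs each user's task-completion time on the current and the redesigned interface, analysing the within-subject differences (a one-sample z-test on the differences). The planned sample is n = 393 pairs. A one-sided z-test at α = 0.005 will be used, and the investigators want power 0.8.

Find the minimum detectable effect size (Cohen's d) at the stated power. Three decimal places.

d ≈ 0.172

Need Φ(δ − 2.576) = 0.8, so δ = 2.576 + 0.842 = 3.417.
δ = d·√n ⇒ d = δ/√n = 3.417/√393 = 0.1724.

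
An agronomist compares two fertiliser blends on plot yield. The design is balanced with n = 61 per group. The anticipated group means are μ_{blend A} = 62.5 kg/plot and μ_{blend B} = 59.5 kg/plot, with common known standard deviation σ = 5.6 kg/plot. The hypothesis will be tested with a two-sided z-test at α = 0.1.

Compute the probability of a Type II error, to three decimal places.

Standardized effect: d = |μ_{blend A} − μ_{blend B}| / σ = |62.5 − 59.5| / 5.6 = 0.5357
Noncentrality parameter: δ = d·√(n/2) = 0.5357 × √(61/2) = 2.9586
Critical value for a two-sided test at α = 0.1: z_{α/2} = 1.645.
Power = Φ(δ − 1.645) + Φ(−δ − 1.645) = Φ(1.314) + Φ(-4.603) = 0.9055 + 0.0000 = 0.9055.
Type II error: β = 1 − power = 1 − 0.9055 = 0.0945.

β ≈ 0.094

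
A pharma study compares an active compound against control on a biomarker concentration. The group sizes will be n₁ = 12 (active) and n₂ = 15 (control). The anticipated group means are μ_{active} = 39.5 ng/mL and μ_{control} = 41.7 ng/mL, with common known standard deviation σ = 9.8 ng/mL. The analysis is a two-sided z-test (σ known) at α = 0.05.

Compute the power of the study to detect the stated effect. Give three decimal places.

Power ≈ 0.089

Standardized effect: d = |μ_{active} − μ_{control}| / σ = |39.5 − 41.7| / 9.8 = 0.2245
Noncentrality parameter: δ = d / √(1/n₁ + 1/n₂) = 0.2245 / √(1/12 + 1/15) = 0.5796
Two-sided α = 0.05 → critical value z_{0.025} = 1.960.
Power = Φ(δ − 1.960) + Φ(−δ − 1.960) = Φ(-1.380) + Φ(-2.540) = 0.0837 + 0.0055 = 0.0893.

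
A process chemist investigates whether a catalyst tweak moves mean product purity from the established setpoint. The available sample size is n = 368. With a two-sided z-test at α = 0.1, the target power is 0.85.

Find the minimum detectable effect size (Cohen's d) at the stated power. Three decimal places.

Required noncentrality: δ = z_{0.05} + z_{0.15} = 1.645 + 1.036 = 2.681.
(Lower-tail contribution to power is negligible for δ > 0.)
δ = d·√n ⇒ d = δ/√n = 2.681/√368 = 0.1398.

d ≈ 0.140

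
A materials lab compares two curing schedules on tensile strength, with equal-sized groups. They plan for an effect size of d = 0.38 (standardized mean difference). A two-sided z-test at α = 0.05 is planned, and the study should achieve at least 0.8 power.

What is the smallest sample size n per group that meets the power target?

n = 109 per group

For power 0.8 need Φ(δ − z_{0.025}) = 0.8, so δ = z_{0.025} + z_{0.20} = 1.960 + 0.842 = 2.802.
(Ignoring the negligible lower-tail rejection probability gives the usual closed-form inversion.)
δ = d·√(n/2) ⇒ n = 2(δ/d)² = 2 × (2.802 / 0.38)² = 108.71.
Round up to the next whole unit.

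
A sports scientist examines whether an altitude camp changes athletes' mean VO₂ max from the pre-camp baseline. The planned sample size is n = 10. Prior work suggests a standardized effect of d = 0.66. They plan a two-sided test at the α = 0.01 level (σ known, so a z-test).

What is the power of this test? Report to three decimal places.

Noncentrality parameter: λ = d·√n = 0.66 × √10 = 2.0871
Two-sided α = 0.01 → critical value z_{0.005} = 2.576.
Power = Φ(λ − 2.576) + Φ(−λ − 2.576) = Φ(-0.489) + Φ(-4.663) = 0.3125 + 0.0000 = 0.3125.

Power ≈ 0.313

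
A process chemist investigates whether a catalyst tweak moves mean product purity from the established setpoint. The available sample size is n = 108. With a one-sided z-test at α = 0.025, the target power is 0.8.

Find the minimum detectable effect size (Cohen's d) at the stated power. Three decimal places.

d ≈ 0.270

Need Φ(δ − 1.960) = 0.8, so δ = 1.960 + 0.842 = 2.802.
δ = d·√n ⇒ d = δ/√n = 2.802/√108 = 0.2696.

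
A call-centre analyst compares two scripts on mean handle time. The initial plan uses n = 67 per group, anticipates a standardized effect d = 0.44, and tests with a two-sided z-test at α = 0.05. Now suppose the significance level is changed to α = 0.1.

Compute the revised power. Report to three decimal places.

δ = d·√(n/2) = 0.44 × √(67/2) = 2.5467 (unchanged). New critical value: z_{0.05} = 1.645.
Revised power = Φ(δ − 1.645) + Φ(−δ − 1.645) = Φ(0.902) + Φ(-4.192) = 0.8164 + 0.0000 = 0.8164.

Power ≈ 0.816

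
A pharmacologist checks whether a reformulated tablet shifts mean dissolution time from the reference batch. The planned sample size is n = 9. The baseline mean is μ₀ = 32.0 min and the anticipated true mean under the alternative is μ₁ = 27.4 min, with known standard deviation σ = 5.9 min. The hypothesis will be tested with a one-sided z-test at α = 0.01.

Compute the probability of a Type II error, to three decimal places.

Standardized effect: d = |μ₁ − μ₀| / σ = |27.4 − 32.0| / 5.9 = 0.7797
Noncentrality parameter: δ = d·√n = 0.7797 × √9 = 2.3390
Critical value for a one-sided test at α = 0.01: z_α = 2.326.
Power = P(Z > 2.326 − δ) = Φ(0.013) = 0.5050.
Type II error: β = 1 − power = 1 − 0.5050 = 0.4950.

β ≈ 0.495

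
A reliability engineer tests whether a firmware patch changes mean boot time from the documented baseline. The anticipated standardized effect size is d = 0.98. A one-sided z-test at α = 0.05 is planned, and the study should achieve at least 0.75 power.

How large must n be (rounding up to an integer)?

n = 6

For power 0.75 need Φ(δ − z_{0.05}) = 0.75, so δ = z_{0.05} + z_{0.25} = 1.645 + 0.674 = 2.319.
δ = d·√n ⇒ n = (δ/d)² = (2.319 / 0.98)² = 5.60.
Round up to the next whole unit.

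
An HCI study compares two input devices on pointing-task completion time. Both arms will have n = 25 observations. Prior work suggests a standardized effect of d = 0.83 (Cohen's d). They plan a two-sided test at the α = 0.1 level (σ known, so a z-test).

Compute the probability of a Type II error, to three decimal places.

Noncentrality parameter: δ = d·√(n/2) = 0.83 × √(25/2) = 2.9345
Critical value for a two-sided test at α = 0.1: z_{α/2} = 1.645.
Power = Φ(δ − 1.645) + Φ(−δ − 1.645) = Φ(1.290) + Φ(-4.579) = 0.9014 + 0.0000 = 0.9014.
Type II error: β = 1 − power = 1 − 0.9014 = 0.0986.

β ≈ 0.099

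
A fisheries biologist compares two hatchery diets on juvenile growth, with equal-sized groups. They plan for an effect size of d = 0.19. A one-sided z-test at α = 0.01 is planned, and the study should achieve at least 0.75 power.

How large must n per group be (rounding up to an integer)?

Set Φ(δ − 2.326) = 0.75; then δ − 2.326 = Φ⁻¹(0.75) = 0.674, giving δ = 3.001.
δ = d·√(n/2) ⇒ n = 2(δ/d)² = 2 × (3.001 / 0.19)² = 498.89.
Round up to the next whole unit.

n = 499 per group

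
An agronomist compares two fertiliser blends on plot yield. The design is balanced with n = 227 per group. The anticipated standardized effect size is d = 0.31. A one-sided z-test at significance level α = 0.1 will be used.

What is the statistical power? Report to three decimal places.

Power ≈ 0.978

Noncentrality parameter: δ = d·√(n/2) = 0.31 × √(227/2) = 3.3026
One-sided α = 0.1 → critical value z_{0.1} = 1.282.
Power = Φ(δ − 1.282) = Φ(2.021) = 0.9784.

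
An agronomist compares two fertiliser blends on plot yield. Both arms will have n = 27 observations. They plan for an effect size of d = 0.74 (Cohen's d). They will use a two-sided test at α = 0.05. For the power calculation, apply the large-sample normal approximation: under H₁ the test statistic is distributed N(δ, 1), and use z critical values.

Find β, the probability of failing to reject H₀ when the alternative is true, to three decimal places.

β ≈ 0.224

Noncentrality parameter: δ = d·√(n/2) = 0.74 × √(27/2) = 2.7189
Two-sided α = 0.05 → critical value z_{0.025} = 1.960.
Power = Φ(δ − 1.960) + Φ(−δ − 1.960) = Φ(0.759) + Φ(-4.679) = 0.7761 + 0.0000 = 0.7761.
Type II error: β = 1 − power = 1 − 0.7761 = 0.2239.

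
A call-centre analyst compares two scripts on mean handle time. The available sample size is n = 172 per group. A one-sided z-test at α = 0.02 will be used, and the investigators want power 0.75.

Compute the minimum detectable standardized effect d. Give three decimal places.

Required noncentrality: δ = z_{0.02} + z_{0.25} = 2.054 + 0.674 = 2.728.
δ = d·√(n/2) ⇒ d = δ/√(n/2) = 2.728/√(172/2) = 0.2942.

d ≈ 0.294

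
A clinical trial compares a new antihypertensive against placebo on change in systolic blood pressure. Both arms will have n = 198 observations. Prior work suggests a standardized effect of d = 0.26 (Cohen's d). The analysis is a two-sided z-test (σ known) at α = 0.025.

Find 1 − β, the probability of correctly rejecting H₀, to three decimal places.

Noncentrality parameter: δ = d·√(n/2) = 0.26 × √(198/2) = 2.5870
Two-sided α = 0.025 → critical value z_{0.0125} = 2.241.
Power = Φ(δ − 2.241) + Φ(−δ − 2.241) = Φ(0.346) + Φ(-4.828) = 0.6352 + 0.0000 = 0.6352.

Power ≈ 0.635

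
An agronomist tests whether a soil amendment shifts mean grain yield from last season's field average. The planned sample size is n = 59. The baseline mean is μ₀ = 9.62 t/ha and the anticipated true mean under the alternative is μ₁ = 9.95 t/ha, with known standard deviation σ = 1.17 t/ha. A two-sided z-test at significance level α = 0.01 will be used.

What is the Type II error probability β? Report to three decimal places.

Standardized effect: d = |μ₁ − μ₀| / σ = |9.95 − 9.62| / 1.17 = 0.2821
Noncentrality parameter: δ = d·√n = 0.2821 × √59 = 2.1665
Two-sided α = 0.01 → critical value z_{0.005} = 2.576.
Power = Φ(δ − 2.576) + Φ(−δ − 2.576) = Φ(-0.409) + Φ(-4.742) = 0.3411 + 0.0000 = 0.3411.
Type II error: β = 1 − power = 1 − 0.3411 = 0.6589.

β ≈ 0.659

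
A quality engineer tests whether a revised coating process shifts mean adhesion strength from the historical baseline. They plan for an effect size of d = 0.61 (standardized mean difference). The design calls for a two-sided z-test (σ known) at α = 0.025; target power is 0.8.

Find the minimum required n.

n = 26

For power 0.8 need Φ(δ − z_{0.0125}) = 0.8, so δ = z_{0.0125} + z_{0.20} = 2.241 + 0.842 = 3.083.
(The Φ(−δ − z_{α/2}) term is vanishingly small for δ > 0 and is dropped in the standard sample-size formula.)
δ = d·√n ⇒ n = (δ/d)² = (3.083 / 0.61)² = 25.54.
Round up to the next whole unit.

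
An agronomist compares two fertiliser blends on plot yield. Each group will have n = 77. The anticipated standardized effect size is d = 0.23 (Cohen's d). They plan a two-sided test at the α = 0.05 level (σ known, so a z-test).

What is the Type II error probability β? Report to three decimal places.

Noncentrality parameter: δ = d·√(n/2) = 0.23 × √(77/2) = 1.4271
Critical value for a two-sided test at α = 0.05: z_{α/2} = 1.960.
Power = Φ(δ − 1.960) + Φ(−δ − 1.960) = Φ(-0.533) + Φ(-3.387) = 0.2971 + 0.0004 = 0.2974.
Type II error: β = 1 − power = 1 − 0.2974 = 0.7026.

β ≈ 0.703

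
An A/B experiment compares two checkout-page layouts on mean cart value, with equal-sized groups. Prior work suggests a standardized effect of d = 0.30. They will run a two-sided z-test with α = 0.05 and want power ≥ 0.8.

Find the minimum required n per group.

Set Φ(δ − 1.960) = 0.8; then δ − 1.960 = Φ⁻¹(0.8) = 0.842, giving δ = 2.802.
(Ignoring the negligible lower-tail rejection probability gives the usual closed-form inversion.)
δ = d·√(n/2) ⇒ n = 2(δ/d)² = 2 × (2.802 / 0.30)² = 174.42.
Rounding up, n = 175 per group.

n = 175 per group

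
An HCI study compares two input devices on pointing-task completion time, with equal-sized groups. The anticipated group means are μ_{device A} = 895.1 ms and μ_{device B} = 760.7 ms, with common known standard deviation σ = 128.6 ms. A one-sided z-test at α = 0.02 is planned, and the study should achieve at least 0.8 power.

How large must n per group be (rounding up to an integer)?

Standardized effect: d = |μ_{device A} − μ_{device B}| / σ = |895.1 − 760.7| / 128.6 = 1.0451
Set Φ(δ − 2.054) = 0.8; then δ − 2.054 = Φ⁻¹(0.8) = 0.842, giving δ = 2.895.
δ = d·√(n/2) ⇒ n = 2(δ/d)² = 2 × (2.895 / 1.0451)² = 15.35.
Round up to the next whole unit.

n = 16 per group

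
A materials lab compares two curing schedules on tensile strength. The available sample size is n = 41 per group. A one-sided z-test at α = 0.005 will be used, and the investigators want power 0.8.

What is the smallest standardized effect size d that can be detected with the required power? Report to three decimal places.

d ≈ 0.755

Need Φ(δ − 2.576) = 0.8, so δ = 2.576 + 0.842 = 3.417.
δ = d·√(n/2) ⇒ d = δ/√(n/2) = 3.417/√(41/2) = 0.7548.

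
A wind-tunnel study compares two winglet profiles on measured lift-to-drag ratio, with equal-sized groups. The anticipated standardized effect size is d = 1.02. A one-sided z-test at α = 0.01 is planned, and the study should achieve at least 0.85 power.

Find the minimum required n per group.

n = 22 per group

For power 0.85 need Φ(δ − z_{0.01}) = 0.85, so δ = z_{0.01} + z_{0.15} = 2.326 + 1.036 = 3.363.
δ = d·√(n/2) ⇒ n = 2(δ/d)² = 2 × (3.363 / 1.02)² = 21.74.
Rounding up, n = 22 per group.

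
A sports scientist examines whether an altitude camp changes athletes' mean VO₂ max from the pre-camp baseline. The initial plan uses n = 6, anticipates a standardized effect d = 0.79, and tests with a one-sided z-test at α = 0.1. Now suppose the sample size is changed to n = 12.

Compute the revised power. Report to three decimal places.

With n = 12: δ = d·√n = 0.79 × √12 = 2.7366. Critical value z_{0.1} = 1.282.
Revised power = P(Z > 1.282 − δ) = Φ(1.455) = 0.9272.

Power ≈ 0.927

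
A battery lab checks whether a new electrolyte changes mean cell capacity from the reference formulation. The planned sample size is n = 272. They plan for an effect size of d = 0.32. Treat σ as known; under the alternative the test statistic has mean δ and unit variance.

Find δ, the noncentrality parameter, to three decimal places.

δ ≈ 5.278

δ = d·√n = 0.32 × √272 = 5.2776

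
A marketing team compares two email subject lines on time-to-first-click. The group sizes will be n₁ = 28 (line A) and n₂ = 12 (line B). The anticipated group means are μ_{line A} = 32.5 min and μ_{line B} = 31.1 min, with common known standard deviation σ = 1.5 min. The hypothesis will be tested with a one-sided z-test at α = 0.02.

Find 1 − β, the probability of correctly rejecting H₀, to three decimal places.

Standardized effect: d = |μ_{line A} − μ_{line B}| / σ = |32.5 − 31.1| / 1.5 = 0.9333
Noncentrality parameter: λ = d / √(1/n₁ + 1/n₂) = 0.9333 / √(1/28 + 1/12) = 2.7051
Critical value for a one-sided test at α = 0.02: z_α = 2.054.
Power = Φ(λ − 2.054) = Φ(0.651) = 0.7426.

Power ≈ 0.743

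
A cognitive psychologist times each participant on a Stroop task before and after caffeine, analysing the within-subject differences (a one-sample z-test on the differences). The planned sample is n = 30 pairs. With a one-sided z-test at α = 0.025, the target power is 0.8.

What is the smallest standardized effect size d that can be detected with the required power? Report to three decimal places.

d ≈ 0.511

Required noncentrality: δ = z_{0.025} + z_{0.20} = 1.960 + 0.842 = 2.802.
δ = d·√n ⇒ d = δ/√n = 2.802/√30 = 0.5115.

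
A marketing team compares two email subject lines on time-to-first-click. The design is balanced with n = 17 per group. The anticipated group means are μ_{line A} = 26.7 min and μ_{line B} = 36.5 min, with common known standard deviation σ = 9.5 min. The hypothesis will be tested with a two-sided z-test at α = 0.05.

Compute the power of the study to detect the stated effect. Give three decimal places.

Standardized effect: d = |μ_{line A} − μ_{line B}| / σ = |26.7 − 36.5| / 9.5 = 1.0316
Noncentrality parameter: δ = d·√(n/2) = 1.0316 × √(17/2) = 3.0075
Two-sided α = 0.05 → critical value z_{0.025} = 1.960.
Power = Φ(δ − 1.960) + Φ(−δ − 1.960) = Φ(1.048) + Φ(-4.968) = 0.8526 + 0.0000 = 0.8526.

Power ≈ 0.853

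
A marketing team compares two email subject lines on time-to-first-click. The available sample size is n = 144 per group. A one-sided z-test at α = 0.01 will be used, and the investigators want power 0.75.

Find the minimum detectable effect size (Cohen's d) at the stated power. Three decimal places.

Required noncentrality: δ = z_{0.01} + z_{0.25} = 2.326 + 0.674 = 3.001.
δ = d·√(n/2) ⇒ d = δ/√(n/2) = 3.001/√(144/2) = 0.3537.

d ≈ 0.354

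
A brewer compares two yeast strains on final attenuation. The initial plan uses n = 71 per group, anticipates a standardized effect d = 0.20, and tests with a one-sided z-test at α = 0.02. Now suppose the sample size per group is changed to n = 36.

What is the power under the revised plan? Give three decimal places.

Power ≈ 0.114

With n = 36 per group: δ = d·√(n/2) = 0.20 × √(36/2) = 0.8485. Critical value z_{0.02} = 2.054.
Revised power = P(Z > 2.054 − δ) = Φ(-1.205) = 0.1141.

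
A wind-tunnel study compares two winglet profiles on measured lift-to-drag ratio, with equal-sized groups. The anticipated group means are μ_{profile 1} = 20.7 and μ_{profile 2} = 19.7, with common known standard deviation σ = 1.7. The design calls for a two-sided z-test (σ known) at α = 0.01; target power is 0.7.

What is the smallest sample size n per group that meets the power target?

n = 56 per group

Standardized effect: d = |μ_{profile 1} − μ_{profile 2}| / σ = |20.7 − 19.7| / 1.7 = 0.5882
For power 0.7 need Φ(δ − z_{0.005}) = 0.7, so δ = z_{0.005} + z_{0.30} = 2.576 + 0.524 = 3.100.
(The Φ(−δ − z_{α/2}) term is vanishingly small for δ > 0 and is dropped in the standard sample-size formula.)
δ = d·√(n/2) ⇒ n = 2(δ/d)² = 2 × (3.100 / 0.5882)² = 55.55.
Round up to the next whole unit.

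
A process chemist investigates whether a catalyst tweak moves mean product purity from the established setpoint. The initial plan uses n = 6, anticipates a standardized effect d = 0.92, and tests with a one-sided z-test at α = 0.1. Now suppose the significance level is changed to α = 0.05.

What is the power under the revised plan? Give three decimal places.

Power ≈ 0.729

δ = d·√n = 0.92 × √6 = 2.2535 (unchanged). New critical value: z_{0.05} = 1.645.
Revised power = Φ(δ − 1.645) = Φ(0.609) = 0.7286.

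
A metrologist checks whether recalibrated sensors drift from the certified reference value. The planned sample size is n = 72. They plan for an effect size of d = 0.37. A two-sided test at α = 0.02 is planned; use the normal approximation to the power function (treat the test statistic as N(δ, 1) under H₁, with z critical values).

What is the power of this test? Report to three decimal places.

Power ≈ 0.792

Noncentrality parameter: δ = d·√n = 0.37 × √72 = 3.1396
Two-sided α = 0.02 → critical value z_{0.01} = 2.326.
Power = Φ(δ − 2.326) + Φ(−δ − 2.326) = Φ(0.813) + Φ(-5.466) = 0.7920 + 0.0000 = 0.7920.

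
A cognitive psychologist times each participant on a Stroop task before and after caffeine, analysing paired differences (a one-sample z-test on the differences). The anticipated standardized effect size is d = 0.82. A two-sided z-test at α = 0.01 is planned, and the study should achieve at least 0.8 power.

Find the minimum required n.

Set Φ(δ − 2.576) = 0.8; then δ − 2.576 = Φ⁻¹(0.8) = 0.842, giving δ = 3.417.
(For δ > 0 the lower-tail rejection region contributes negligibly to power, so the one-term inversion is standard.)
δ = d·√n ⇒ n = (δ/d)² = (3.417 / 0.82)² = 17.37.
Round up to the next whole unit.

n = 18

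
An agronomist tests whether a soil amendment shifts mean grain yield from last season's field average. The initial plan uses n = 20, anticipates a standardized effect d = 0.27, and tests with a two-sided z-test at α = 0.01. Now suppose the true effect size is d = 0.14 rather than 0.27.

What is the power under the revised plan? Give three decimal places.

Power ≈ 0.026

With d = 0.14: δ = d·√n = 0.14 × √20 = 0.6261. Critical value z_{0.005} = 2.576.
Revised power = Φ(δ − 2.576) + Φ(−δ − 2.576) = Φ(-1.950) + Φ(-3.202) = 0.0256 + 0.0007 = 0.0263.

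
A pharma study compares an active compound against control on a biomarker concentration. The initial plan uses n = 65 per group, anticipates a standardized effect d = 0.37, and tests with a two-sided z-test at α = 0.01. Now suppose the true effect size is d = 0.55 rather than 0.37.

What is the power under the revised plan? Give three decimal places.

With d = 0.55: δ = d·√(n/2) = 0.55 × √(65/2) = 3.1355. Critical value z_{0.005} = 2.576.
Revised power = Φ(δ − 2.576) + Φ(−δ − 2.576) = Φ(0.560) + Φ(-5.711) = 0.7121 + 0.0000 = 0.7121.

Power ≈ 0.712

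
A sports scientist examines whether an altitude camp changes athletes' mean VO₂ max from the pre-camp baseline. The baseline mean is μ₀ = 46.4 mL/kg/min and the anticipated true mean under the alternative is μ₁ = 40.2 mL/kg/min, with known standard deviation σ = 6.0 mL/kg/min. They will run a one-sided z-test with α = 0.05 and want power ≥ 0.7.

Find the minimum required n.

Standardized effect: d = |μ₁ − μ₀| / σ = |40.2 − 46.4| / 6.0 = 1.0333
Set Φ(δ − 1.645) = 0.7; then δ − 1.645 = Φ⁻¹(0.7) = 0.524, giving δ = 2.169.
δ = d·√n ⇒ n = (δ/d)² = (2.169 / 1.0333)² = 4.41.
Rounding up, n = 5.

n = 5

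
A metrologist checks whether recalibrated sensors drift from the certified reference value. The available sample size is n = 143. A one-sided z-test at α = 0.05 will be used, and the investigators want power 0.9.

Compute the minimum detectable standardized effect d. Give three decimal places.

d ≈ 0.245

Required noncentrality: δ = z_{0.05} + z_{0.10} = 1.645 + 1.282 = 2.926.
δ = d·√n ⇒ d = δ/√n = 2.926/√143 = 0.2447.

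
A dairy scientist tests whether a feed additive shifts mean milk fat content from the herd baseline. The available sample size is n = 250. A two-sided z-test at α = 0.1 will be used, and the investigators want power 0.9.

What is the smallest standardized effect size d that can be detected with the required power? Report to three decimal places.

d ≈ 0.185

Need Φ(δ − 1.645) = 0.9, so δ = 1.645 + 1.282 = 2.926.
(Lower-tail contribution to power is negligible for δ > 0.)
δ = d·√n ⇒ d = δ/√n = 2.926/√250 = 0.1851.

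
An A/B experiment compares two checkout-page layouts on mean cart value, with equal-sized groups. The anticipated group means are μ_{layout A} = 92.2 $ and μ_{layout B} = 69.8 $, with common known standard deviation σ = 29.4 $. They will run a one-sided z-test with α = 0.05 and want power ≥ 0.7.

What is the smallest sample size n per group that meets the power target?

n = 17 per group

Standardized effect: d = |μ_{layout A} − μ_{layout B}| / σ = |92.2 − 69.8| / 29.4 = 0.7619
For power 0.7 need Φ(δ − z_{0.05}) = 0.7, so δ = z_{0.05} + z_{0.30} = 1.645 + 0.524 = 2.169.
δ = d·√(n/2) ⇒ n = 2(δ/d)² = 2 × (2.169 / 0.7619)² = 16.21.
Round up to the next whole unit.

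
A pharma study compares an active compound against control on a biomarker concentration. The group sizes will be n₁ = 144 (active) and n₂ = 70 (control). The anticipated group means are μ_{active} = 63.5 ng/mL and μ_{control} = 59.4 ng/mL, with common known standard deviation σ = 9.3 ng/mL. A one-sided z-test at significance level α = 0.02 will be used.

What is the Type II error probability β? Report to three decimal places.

β ≈ 0.166

Standardized effect: d = |μ_{active} − μ_{control}| / σ = |63.5 − 59.4| / 9.3 = 0.4409
Noncentrality parameter: δ = d / √(1/n₁ + 1/n₂) = 0.4409 / √(1/144 + 1/70) = 3.0257
Critical value for a one-sided test at α = 0.02: z_α = 2.054.
Power = P(Z > 2.054 − δ) = Φ(0.972) = 0.8345.
Type II error: β = 1 − power = 1 − 0.8345 = 0.1655.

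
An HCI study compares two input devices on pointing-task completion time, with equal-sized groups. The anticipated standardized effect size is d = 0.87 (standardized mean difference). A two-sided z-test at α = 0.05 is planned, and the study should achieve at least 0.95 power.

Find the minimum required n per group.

For power 0.95 need Φ(δ − z_{0.025}) = 0.95, so δ = z_{0.025} + z_{0.05} = 1.960 + 1.645 = 3.605.
(The Φ(−δ − z_{α/2}) term is vanishingly small for δ > 0 and is dropped in the standard sample-size formula.)
δ = d·√(n/2) ⇒ n = 2(δ/d)² = 2 × (3.605 / 0.87)² = 34.34.
Rounding up, n = 35 per group.

n = 35 per group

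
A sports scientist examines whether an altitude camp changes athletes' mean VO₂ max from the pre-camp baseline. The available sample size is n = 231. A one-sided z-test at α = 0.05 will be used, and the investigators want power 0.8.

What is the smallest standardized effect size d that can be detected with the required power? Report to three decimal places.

d ≈ 0.164

Required noncentrality: δ = z_{0.05} + z_{0.20} = 1.645 + 0.842 = 2.486.
δ = d·√n ⇒ d = δ/√n = 2.486/√231 = 0.1636.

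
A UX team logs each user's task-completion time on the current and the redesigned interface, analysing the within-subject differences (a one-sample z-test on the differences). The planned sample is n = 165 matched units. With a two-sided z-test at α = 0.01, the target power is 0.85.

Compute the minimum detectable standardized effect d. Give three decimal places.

d ≈ 0.281

Need Φ(δ − 2.576) = 0.85, so δ = 2.576 + 1.036 = 3.612.
(Lower-tail contribution to power is negligible for δ > 0.)
δ = d·√n ⇒ d = δ/√n = 3.612/√165 = 0.2812.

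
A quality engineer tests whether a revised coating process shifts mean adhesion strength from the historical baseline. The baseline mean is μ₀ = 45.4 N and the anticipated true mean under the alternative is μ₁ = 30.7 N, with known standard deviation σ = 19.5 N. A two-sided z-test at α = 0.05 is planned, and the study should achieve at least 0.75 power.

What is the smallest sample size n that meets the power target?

Standardized effect: d = |μ₁ − μ₀| / σ = |30.7 − 45.4| / 19.5 = 0.7538
Set Φ(δ − 1.960) = 0.75; then δ − 1.960 = Φ⁻¹(0.75) = 0.674, giving δ = 2.634.
(Ignoring the negligible lower-tail rejection probability gives the usual closed-form inversion.)
δ = d·√n ⇒ n = (δ/d)² = (2.634 / 0.7538)² = 12.21.
Rounding up, n = 13.

n = 13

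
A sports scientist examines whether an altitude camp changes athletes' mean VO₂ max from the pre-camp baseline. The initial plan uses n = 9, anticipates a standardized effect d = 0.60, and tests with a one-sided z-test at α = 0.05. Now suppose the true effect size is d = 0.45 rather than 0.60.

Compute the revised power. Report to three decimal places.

With d = 0.45: δ = d·√n = 0.45 × √9 = 1.3500. Critical value z_{0.05} = 1.645.
Revised power = Φ(δ − 1.645) = Φ(-0.295) = 0.3841.

Power ≈ 0.384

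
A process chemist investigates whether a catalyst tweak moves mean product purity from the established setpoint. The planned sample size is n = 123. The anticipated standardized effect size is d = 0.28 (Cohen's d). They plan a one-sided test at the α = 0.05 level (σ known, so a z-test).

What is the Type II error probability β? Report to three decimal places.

Noncentrality parameter: δ = d·√n = 0.28 × √123 = 3.1054
One-sided α = 0.05 → critical value z_{0.05} = 1.645.
Power = P(Z > 1.645 − δ) = Φ(1.460) = 0.9279.
Type II error: β = 1 − power = 1 − 0.9279 = 0.0721.

β ≈ 0.072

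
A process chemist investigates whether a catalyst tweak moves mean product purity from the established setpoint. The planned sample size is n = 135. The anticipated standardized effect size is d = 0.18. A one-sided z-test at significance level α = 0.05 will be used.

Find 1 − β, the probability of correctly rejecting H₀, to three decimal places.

Noncentrality parameter: δ = d·√n = 0.18 × √135 = 2.0914
One-sided α = 0.05 → critical value z_{0.05} = 1.645.
Power = P(Z > 1.645 − δ) = Φ(0.447) = 0.6724.

Power ≈ 0.672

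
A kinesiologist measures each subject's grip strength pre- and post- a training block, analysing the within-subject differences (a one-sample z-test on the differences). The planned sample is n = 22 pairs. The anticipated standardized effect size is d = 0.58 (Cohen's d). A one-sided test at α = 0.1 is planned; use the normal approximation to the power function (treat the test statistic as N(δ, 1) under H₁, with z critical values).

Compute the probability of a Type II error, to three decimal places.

β ≈ 0.075

Noncentrality parameter: δ = d·√n = 0.58 × √22 = 2.7204
Critical value for a one-sided test at α = 0.1: z_α = 1.282.
Power = Φ(δ − 1.282) = Φ(1.439) = 0.9249.
Type II error: β = 1 − power = 1 − 0.9249 = 0.0751.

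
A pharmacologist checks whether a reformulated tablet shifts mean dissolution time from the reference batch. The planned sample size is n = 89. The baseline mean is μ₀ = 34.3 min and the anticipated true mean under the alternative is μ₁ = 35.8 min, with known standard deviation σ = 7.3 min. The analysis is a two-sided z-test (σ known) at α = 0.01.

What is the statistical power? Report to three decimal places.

Power ≈ 0.262

Standardized effect: d = |μ₁ − μ₀| / σ = |35.8 − 34.3| / 7.3 = 0.2055
Noncentrality parameter: δ = d·√n = 0.2055 × √89 = 1.9385
Two-sided α = 0.01 → critical value z_{0.005} = 2.576.
Power = Φ(δ − 2.576) + Φ(−δ − 2.576) = Φ(-0.637) + Φ(-4.514) = 0.2620 + 0.0000 = 0.2620.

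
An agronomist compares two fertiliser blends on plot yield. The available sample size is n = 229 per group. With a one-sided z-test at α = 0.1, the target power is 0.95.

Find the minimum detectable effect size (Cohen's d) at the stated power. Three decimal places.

d ≈ 0.273

Need Φ(δ − 1.282) = 0.95, so δ = 1.282 + 1.645 = 2.926.
δ = d·√(n/2) ⇒ d = δ/√(n/2) = 2.926/√(229/2) = 0.2735.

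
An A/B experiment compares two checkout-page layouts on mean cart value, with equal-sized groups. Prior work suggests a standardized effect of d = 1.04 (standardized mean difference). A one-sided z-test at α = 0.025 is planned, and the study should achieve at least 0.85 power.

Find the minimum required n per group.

Set Φ(δ − 1.960) = 0.85; then δ − 1.960 = Φ⁻¹(0.85) = 1.036, giving δ = 2.996.
δ = d·√(n/2) ⇒ n = 2(δ/d)² = 2 × (2.996 / 1.04)² = 16.60.
Round up to the next whole unit.

n = 17 per group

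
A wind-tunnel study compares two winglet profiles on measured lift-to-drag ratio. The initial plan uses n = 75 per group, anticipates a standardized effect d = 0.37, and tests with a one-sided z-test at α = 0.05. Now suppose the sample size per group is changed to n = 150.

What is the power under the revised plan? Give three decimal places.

With n = 150 per group: δ = d·√(n/2) = 0.37 × √(150/2) = 3.2043. Critical value z_{0.05} = 1.645.
Revised power = Φ(δ − 1.645) = Φ(1.559) = 0.9406.

Power ≈ 0.941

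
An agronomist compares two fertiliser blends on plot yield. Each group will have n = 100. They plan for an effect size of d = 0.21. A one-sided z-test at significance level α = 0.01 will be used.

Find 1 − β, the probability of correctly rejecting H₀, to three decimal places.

Noncentrality parameter: λ = d·√(n/2) = 0.21 × √(100/2) = 1.4849
Critical value for a one-sided test at α = 0.01: z_α = 2.326.
Power = Φ(λ − 2.326) = Φ(-0.841) = 0.2001.

Power ≈ 0.200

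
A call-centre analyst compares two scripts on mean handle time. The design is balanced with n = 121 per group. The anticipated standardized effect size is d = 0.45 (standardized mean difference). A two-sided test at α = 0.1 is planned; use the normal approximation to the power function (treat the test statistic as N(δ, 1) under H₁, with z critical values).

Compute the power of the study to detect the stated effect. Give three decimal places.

Power ≈ 0.968

Noncentrality parameter: λ = d·√(n/2) = 0.45 × √(121/2) = 3.5002
Two-sided α = 0.1 → critical value z_{0.05} = 1.645.
Power = Φ(λ − 1.645) + Φ(−λ − 1.645) = Φ(1.855) + Φ(-5.145) = 0.9682 + 0.0000 = 0.9682.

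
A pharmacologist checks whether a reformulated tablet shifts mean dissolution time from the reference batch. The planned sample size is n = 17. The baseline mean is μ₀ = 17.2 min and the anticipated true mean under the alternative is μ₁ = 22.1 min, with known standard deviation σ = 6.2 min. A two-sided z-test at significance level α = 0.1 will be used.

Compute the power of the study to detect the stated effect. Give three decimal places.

Standardized effect: d = |μ₁ − μ₀| / σ = |22.1 − 17.2| / 6.2 = 0.7903
Noncentrality parameter: δ = d·√n = 0.7903 × √17 = 3.2586
Critical value for a two-sided test at α = 0.1: z_{α/2} = 1.645.
Power = Φ(δ − 1.645) + Φ(−δ − 1.645) = Φ(1.614) + Φ(-4.903) = 0.9467 + 0.0000 = 0.9467.

Power ≈ 0.947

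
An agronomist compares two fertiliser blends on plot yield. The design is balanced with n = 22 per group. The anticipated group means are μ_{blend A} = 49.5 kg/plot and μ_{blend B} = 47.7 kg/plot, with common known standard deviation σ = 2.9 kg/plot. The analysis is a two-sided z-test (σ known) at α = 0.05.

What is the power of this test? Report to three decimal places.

Power ≈ 0.539

Standardized effect: d = |μ_{blend A} − μ_{blend B}| / σ = |49.5 − 47.7| / 2.9 = 0.6207
Noncentrality parameter: δ = d·√(n/2) = 0.6207 × √(22/2) = 2.0586
Critical value for a two-sided test at α = 0.05: z_{α/2} = 1.960.
Power = Φ(δ − 1.960) + Φ(−δ − 1.960) = Φ(0.099) + Φ(-4.019) = 0.5393 + 0.0000 = 0.5393.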